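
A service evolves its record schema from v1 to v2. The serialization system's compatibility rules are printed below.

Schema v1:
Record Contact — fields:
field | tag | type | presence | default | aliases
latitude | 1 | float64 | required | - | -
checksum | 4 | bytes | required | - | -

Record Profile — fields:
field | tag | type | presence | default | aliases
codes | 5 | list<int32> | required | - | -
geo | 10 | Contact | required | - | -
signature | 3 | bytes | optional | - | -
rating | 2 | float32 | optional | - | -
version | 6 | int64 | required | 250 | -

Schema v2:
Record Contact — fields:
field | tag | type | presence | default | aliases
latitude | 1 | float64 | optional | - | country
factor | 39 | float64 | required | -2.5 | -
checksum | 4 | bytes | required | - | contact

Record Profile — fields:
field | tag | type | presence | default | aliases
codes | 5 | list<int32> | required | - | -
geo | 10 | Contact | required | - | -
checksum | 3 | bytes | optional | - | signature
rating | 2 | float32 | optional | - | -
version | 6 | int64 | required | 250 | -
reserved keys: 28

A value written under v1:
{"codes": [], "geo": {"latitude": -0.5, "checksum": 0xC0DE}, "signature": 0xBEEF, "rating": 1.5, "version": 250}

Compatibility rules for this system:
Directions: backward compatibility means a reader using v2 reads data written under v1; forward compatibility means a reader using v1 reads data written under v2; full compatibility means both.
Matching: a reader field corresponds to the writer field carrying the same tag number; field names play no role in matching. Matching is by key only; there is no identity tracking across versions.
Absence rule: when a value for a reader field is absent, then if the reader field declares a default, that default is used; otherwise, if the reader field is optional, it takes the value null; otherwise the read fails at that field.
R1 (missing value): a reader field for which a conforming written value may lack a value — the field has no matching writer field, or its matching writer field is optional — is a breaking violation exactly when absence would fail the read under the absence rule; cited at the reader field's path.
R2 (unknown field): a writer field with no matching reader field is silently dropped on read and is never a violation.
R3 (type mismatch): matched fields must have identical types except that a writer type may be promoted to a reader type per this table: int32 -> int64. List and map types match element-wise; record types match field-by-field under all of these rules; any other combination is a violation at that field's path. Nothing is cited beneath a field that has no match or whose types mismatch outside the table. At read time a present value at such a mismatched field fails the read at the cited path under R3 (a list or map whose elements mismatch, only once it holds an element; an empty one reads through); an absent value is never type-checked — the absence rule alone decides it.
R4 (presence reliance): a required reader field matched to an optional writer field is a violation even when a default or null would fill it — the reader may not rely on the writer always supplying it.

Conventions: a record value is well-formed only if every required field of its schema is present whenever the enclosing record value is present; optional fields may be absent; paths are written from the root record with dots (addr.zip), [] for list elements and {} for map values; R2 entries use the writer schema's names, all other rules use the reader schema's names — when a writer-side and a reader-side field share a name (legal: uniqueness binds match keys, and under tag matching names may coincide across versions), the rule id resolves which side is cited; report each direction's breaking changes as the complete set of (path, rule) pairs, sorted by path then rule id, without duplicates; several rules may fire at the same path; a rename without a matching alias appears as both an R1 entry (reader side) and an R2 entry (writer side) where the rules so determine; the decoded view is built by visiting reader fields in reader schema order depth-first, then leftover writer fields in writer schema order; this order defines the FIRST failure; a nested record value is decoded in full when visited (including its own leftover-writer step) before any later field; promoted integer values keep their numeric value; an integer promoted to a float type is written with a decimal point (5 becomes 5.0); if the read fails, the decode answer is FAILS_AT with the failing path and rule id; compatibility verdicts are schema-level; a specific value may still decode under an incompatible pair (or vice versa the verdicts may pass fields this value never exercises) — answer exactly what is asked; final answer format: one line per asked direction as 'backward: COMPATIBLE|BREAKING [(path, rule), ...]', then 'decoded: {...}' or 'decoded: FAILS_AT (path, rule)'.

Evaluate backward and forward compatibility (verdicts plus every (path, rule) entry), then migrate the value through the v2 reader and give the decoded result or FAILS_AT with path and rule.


backward: COMPATIBLE []; forward: BREAKING [(geo.latitude, R1), (geo.latitude, R4)]; decoded: {"codes": [], "geo": {"latitude": -0.5, "factor": -2.5, "checksum": 0xC0DE}, "checksum": 0xBEEF, "rating": 1.5, "version": 250}

in Profile below, arrows point writer -> reader
backward on Profile — v2 reading data written by v1:
  codes: paired with writer codes (list<int32> -> list<int32>; writer required)
  geo: paired with writer geo (Contact -> Contact; writer required)
  checksum: paired with writer signature (bytes -> bytes; writer optional)
  rating: paired with writer rating (float32 -> float32; writer optional)
  version: paired with writer version (int64 -> int64; writer required)
  geo.latitude: paired with writer geo.latitude (float64 -> float64; writer required)
  geo.factor has no writer counterpart
  geo.checksum: paired with writer geo.checksum (bytes -> bytes; writer required)
  => backward verdict for Profile: COMPATIBLE, no violations
forward on Profile — v1 reading data written by v2:
  codes: paired with writer codes (list<int32> -> list<int32>; writer required)
  geo: paired with writer geo (Contact -> Contact; writer required)
  signature: paired with writer checksum (bytes -> bytes; writer optional)
  rating: paired with writer rating (float32 -> float32; writer optional)
  version: paired with writer version (int64 -> int64; writer required)
  geo.latitude: paired with writer geo.latitude (float64 -> float64; writer optional)
  geo.checksum: paired with writer geo.checksum (bytes -> bytes; writer required)
  geo.factor (writer side), unknown to reader
  rule R1 violated at geo.latitude
  rule R4 violated at geo.latitude
  forward on Profile therefore BREAKING (2)
decoding the Profile value with the v2 reader:
  codes := []
  geo.latitude := -0.5
  geo.factor := -2.5 (absent -> default)
  geo.checksum := 0xC0DE
  checksum := 0xBEEF (from writer signature)
  rating := 1.5
  version := 250
  => decoded: {"codes": [], "geo": {"latitude": -0.5, "factor": -2.5, "checksum": 0xC0DE}, "checksum": 0xBEEF, "rating": 1.5, "version": 250}


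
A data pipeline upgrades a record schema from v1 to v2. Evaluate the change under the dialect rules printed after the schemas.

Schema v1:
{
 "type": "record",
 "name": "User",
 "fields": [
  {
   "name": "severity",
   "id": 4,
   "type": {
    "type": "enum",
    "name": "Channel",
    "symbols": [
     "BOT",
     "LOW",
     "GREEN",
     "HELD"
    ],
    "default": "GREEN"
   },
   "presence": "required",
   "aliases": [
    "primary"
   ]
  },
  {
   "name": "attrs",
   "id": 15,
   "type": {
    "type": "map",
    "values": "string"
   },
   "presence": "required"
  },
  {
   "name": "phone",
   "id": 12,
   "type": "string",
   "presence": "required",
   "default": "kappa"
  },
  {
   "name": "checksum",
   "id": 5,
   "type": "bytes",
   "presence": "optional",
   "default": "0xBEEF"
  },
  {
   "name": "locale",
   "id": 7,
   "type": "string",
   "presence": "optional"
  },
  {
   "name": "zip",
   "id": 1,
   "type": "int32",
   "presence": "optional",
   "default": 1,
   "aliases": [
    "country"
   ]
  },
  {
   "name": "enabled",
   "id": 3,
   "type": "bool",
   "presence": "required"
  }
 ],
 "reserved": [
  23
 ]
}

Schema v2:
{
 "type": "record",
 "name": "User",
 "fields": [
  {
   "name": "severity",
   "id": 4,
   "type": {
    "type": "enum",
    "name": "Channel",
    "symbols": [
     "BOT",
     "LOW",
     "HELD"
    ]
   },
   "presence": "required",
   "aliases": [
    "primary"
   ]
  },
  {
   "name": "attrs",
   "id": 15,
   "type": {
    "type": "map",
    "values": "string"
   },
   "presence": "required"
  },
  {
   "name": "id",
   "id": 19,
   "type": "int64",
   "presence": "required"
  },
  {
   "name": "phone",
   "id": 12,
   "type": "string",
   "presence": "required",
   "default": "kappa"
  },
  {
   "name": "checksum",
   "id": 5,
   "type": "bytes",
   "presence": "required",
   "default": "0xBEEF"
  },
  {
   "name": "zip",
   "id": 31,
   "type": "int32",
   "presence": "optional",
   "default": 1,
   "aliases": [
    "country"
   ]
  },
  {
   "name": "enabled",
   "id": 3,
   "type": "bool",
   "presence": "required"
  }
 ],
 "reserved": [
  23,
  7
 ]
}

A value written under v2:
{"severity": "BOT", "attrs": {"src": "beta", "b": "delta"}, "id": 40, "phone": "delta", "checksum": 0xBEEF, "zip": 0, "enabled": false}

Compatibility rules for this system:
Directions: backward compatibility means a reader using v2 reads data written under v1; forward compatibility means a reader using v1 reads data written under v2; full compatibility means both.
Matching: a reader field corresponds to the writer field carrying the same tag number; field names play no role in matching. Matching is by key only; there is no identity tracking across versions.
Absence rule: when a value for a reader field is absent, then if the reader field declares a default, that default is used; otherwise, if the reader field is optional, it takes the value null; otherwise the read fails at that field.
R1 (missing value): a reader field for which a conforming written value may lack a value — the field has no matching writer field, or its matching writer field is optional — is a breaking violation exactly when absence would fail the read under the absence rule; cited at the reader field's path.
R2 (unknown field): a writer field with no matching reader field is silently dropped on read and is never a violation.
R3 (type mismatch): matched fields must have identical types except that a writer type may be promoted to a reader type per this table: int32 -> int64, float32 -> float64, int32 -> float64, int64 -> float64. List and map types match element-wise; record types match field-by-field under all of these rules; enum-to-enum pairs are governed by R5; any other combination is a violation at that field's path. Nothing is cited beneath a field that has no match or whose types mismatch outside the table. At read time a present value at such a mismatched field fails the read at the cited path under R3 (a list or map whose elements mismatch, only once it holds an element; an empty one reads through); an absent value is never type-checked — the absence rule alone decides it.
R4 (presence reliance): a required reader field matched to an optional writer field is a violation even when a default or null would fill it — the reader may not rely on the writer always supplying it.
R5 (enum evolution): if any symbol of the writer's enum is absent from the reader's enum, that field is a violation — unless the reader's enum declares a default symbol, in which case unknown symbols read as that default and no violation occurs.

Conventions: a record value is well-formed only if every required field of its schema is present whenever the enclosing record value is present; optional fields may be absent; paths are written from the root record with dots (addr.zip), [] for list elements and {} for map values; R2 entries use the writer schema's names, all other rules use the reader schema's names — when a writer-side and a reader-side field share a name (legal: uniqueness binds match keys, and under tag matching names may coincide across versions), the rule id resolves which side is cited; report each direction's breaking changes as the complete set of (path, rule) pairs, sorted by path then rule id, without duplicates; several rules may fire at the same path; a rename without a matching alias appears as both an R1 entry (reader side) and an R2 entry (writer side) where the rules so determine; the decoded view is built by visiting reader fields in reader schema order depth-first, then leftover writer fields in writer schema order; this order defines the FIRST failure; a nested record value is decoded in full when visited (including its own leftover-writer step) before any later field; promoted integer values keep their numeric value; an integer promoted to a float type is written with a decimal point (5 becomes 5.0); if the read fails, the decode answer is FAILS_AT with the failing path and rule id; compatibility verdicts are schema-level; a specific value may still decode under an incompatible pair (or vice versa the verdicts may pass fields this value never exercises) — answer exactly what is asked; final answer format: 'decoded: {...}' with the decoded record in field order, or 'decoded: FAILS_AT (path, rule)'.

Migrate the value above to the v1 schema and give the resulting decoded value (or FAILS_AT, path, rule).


decoded: {"severity": "BOT", "attrs": {"src": "beta", "b": "delta"}, "phone": "delta", "checksum": 0xBEEF, "locale": null, "zip": 1, "enabled": false}

the writer's type comes first in each User pair
migrating the User value to v1:
  severity := "BOT"
  attrs := {"src": "beta", "b": "delta"}
  phone := "delta"
  checksum := 0xBEEF
  locale := null (absent, optional -> null)
  zip := 1 (absent -> default)
  enabled := false
  writer id: unknown -> dropped
  writer zip: unknown -> dropped
  => decoded: {"severity": "BOT", "attrs": {"src": "beta", "b": "delta"}, "phone": "delta", "checksum": 0xBEEF, "locale": null, "zip": 1, "enabled": false}
ruling out the remaining User differences:
  added field id to record User: required int64, tag 19 (in v2 it sits immediately before phone) -> shifts the User verdicts, not this decode
  field checksum in record User: optional changed to required -> shifts the User verdicts, not this decode
  enum Channel (field severity in record User): symbol GREEN removed (it was the default; the default is cleared) -> shifts the User verdicts, not this decode
  removed field locale from record User (its key 7 joins the reserved list) -> inert under this dialect — no rule fires on User and the result does not move


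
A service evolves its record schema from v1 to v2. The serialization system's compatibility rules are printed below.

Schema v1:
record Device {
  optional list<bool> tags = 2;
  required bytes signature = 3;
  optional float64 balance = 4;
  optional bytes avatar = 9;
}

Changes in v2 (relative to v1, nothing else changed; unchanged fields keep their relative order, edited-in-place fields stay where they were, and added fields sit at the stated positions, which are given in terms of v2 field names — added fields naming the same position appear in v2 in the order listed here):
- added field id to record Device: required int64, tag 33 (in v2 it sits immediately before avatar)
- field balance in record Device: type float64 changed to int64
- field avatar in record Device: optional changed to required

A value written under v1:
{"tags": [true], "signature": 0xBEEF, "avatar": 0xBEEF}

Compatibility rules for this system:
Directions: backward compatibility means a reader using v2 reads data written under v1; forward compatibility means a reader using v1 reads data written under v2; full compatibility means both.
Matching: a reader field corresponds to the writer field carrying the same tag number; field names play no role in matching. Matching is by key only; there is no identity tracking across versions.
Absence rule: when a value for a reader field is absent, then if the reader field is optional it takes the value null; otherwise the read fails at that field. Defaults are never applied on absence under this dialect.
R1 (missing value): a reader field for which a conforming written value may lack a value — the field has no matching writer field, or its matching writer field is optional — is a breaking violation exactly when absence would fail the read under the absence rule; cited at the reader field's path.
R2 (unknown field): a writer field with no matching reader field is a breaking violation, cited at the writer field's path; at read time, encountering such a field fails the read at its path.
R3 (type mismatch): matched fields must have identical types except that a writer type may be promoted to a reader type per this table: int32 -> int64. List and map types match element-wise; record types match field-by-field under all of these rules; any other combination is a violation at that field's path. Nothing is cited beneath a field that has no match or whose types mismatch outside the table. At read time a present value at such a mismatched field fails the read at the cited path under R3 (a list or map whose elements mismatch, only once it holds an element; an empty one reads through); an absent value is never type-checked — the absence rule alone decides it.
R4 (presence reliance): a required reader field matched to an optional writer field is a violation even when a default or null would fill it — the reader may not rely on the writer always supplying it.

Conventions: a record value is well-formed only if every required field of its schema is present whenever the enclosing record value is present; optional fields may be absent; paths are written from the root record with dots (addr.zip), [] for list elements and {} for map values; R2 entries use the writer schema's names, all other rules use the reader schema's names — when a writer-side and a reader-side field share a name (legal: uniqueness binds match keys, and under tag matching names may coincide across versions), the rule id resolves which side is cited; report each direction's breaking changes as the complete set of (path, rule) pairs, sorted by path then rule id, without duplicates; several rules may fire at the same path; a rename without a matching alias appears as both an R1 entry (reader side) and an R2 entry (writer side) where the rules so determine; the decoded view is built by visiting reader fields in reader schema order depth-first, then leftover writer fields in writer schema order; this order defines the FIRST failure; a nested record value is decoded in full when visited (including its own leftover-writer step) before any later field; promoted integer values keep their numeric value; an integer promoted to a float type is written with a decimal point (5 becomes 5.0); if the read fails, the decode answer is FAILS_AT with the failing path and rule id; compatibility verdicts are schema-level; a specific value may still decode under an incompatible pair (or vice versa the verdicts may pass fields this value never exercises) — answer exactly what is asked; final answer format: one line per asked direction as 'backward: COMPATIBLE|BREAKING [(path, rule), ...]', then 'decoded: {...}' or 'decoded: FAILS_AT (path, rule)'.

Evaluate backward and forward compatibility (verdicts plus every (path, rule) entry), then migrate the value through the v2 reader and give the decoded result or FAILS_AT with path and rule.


in Device below, arrows point writer -> reader
backward on Device — v2 reading data written by v1:
  tags: list<bool> -> list<bool>, writer optional; from tags
  signature: bytes -> bytes, writer required; from signature
  balance: float64 -> int64, writer optional; from balance
  no writer field matches reader id
  avatar: bytes -> bytes, writer optional; from avatar
  R1 fires at avatar
  R4 fires at avatar
  R3 fires at balance
  R1 fires at id
  => backward: BREAKING (4)
forward on Device — v1 reading data written by v2:
  tags: list<bool> -> list<bool>, writer optional; from tags
  signature: bytes -> bytes, writer required; from signature
  balance: int64 -> float64, writer optional; from balance
  avatar: bytes -> bytes, writer required; from avatar
  id (writer side), unknown to reader
  R3 fires at balance
  R2 fires at id
  => forward: BREAKING (2)
migrating the Device value to v2:
  tags := [true]
  signature := 0xBEEF
  balance := null (not supplied -> null)
  read fails at id under R1 (no fill)
  => FAILS_AT (id, R1)

backward: BREAKING [(avatar, R1), (avatar, R4), (balance, R3), (id, R1)]; forward: BREAKING [(balance, R3), (id, R2)]; decoded: FAILS_AT (id, R1)


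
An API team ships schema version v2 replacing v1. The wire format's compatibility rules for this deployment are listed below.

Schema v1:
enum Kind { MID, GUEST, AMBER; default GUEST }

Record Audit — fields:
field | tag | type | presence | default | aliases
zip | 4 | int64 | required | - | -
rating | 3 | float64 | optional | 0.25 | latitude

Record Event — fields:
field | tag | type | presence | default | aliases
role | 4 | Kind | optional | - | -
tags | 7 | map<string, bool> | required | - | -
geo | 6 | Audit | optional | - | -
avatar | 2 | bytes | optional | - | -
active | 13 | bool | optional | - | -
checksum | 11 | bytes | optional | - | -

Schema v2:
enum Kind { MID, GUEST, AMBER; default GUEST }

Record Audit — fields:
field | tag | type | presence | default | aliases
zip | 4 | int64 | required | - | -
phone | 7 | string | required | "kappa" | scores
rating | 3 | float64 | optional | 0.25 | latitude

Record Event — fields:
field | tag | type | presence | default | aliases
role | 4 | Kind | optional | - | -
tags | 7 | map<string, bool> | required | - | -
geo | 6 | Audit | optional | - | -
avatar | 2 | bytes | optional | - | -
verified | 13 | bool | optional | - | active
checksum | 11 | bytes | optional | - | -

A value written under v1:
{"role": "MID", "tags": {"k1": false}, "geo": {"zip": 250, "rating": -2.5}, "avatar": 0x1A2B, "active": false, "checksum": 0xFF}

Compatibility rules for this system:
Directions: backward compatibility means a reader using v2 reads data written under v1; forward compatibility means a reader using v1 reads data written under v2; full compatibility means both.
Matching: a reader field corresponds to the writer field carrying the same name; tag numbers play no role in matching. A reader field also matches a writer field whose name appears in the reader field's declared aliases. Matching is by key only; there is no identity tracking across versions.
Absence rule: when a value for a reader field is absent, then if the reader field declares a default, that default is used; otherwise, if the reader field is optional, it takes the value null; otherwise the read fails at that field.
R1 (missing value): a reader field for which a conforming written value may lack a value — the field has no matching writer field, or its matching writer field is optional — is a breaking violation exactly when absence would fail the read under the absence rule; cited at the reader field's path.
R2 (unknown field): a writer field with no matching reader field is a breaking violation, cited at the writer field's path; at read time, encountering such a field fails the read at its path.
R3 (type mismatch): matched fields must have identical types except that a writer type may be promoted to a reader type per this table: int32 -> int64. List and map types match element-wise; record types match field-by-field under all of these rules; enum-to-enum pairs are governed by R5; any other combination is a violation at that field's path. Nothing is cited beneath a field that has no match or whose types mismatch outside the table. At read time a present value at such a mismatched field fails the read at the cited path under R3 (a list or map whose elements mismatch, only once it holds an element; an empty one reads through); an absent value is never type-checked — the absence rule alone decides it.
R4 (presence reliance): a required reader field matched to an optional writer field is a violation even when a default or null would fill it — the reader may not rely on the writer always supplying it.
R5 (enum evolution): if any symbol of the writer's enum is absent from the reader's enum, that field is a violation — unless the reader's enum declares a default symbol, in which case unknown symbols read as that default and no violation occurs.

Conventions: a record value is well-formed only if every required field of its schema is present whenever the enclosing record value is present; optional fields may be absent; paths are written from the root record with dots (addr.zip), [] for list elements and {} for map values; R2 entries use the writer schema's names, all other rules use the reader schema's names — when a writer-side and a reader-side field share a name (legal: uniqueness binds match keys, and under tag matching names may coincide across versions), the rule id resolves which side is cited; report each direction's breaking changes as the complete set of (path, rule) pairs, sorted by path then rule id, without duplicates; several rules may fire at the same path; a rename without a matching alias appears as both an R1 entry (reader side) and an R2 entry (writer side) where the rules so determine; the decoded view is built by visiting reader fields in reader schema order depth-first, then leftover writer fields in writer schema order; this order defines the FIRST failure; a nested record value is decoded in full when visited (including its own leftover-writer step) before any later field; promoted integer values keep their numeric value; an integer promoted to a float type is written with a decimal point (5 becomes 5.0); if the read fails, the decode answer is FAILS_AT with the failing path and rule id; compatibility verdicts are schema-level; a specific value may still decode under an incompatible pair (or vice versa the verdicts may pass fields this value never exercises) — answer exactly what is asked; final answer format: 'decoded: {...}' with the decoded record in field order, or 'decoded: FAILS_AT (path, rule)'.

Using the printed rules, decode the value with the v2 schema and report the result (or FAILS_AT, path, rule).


the writer's type comes first in each Event pair
migrating the Event value to v2:
  role := "MID"
  tags := {"k1": false}
  geo.zip := 250
  geo.phone := "kappa" (absent -> default)
  geo.rating := -2.5
  avatar := 0x1A2B
  verified := false (from writer active)
  checksum := 0xFF
  => decoded: {"role": "MID", "tags": {"k1": false}, "geo": {"zip": 250, "phone": "kappa", "rating": -2.5}, "avatar": 0x1A2B, "verified": false, "checksum": 0xFF}

decoded: {"role": "MID", "tags": {"k1": false}, "geo": {"zip": 250, "phone": "kappa", "rating": -2.5}, "avatar": 0x1A2B, "verified": false, "checksum": 0xFF}


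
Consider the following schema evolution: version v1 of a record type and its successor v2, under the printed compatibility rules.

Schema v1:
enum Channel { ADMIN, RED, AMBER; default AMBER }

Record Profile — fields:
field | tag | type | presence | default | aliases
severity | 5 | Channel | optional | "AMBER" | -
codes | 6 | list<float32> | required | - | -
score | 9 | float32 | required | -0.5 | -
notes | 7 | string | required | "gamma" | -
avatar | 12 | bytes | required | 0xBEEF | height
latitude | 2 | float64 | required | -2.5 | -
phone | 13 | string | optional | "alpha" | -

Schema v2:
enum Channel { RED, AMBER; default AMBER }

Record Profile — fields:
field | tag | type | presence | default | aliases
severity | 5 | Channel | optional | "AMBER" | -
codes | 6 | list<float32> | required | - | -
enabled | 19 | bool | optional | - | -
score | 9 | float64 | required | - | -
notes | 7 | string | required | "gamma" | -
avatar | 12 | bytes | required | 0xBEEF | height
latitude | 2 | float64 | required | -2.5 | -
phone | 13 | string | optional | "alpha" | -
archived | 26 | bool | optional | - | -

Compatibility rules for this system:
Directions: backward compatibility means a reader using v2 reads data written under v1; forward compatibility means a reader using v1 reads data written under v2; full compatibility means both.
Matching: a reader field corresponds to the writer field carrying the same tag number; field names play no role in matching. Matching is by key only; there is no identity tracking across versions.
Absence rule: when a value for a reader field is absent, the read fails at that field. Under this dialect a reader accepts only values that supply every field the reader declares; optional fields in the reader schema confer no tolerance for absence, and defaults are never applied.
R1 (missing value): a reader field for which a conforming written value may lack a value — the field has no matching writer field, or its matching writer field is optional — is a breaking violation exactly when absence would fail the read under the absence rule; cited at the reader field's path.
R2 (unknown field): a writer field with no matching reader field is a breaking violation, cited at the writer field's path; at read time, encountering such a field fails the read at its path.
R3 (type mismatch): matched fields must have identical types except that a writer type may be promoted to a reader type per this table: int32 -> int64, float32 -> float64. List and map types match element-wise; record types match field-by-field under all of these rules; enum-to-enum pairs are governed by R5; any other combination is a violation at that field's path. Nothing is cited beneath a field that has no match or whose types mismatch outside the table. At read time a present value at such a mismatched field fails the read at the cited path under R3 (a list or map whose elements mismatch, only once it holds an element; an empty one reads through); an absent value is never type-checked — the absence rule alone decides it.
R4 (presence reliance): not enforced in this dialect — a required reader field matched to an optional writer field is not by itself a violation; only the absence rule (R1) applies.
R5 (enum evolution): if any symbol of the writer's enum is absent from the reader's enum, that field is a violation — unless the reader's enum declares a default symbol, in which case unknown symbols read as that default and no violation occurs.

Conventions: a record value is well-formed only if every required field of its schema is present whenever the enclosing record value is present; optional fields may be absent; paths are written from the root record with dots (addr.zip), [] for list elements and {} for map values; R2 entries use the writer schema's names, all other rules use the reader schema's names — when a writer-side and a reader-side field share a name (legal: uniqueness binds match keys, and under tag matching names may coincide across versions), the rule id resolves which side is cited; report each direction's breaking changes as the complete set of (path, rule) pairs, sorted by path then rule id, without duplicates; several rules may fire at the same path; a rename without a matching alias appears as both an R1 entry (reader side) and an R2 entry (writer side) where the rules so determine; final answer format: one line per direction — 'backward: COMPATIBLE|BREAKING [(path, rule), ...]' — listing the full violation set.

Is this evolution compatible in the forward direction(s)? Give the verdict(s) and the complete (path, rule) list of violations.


arrows below run writer -> reader for Profile
forward pass over Profile, reader schema v1, writer schema v2:
  severity: Channel -> Channel, writer optional; from severity
  codes: list<float32> -> list<float32>, writer required; from codes
  score: float64 -> float32, writer required; from score
  notes: string -> string, writer required; from notes
  avatar: bytes -> bytes, writer required; from avatar
  latitude: float64 -> float64, writer required; from latitude
  phone: string -> string, writer optional; from phone
  enabled (writer side), unknown to reader
  archived (writer side), unknown to reader
  breaking: (archived, R2)
  breaking: (enabled, R2)
  breaking: (phone, R1)
  breaking: (score, R3)
  breaking: (severity, R1)
  => 5 violation(s): forward is BREAKING for Profile
remaining Profile differences; none change what is asked:
  enum Channel (field severity in record Profile): symbol ADMIN removed -> triggers nothing under Profile's printed rules — same verdict

forward: BREAKING [(archived, R2), (enabled, R2), (phone, R1), (score, R3), (severity, R1)]


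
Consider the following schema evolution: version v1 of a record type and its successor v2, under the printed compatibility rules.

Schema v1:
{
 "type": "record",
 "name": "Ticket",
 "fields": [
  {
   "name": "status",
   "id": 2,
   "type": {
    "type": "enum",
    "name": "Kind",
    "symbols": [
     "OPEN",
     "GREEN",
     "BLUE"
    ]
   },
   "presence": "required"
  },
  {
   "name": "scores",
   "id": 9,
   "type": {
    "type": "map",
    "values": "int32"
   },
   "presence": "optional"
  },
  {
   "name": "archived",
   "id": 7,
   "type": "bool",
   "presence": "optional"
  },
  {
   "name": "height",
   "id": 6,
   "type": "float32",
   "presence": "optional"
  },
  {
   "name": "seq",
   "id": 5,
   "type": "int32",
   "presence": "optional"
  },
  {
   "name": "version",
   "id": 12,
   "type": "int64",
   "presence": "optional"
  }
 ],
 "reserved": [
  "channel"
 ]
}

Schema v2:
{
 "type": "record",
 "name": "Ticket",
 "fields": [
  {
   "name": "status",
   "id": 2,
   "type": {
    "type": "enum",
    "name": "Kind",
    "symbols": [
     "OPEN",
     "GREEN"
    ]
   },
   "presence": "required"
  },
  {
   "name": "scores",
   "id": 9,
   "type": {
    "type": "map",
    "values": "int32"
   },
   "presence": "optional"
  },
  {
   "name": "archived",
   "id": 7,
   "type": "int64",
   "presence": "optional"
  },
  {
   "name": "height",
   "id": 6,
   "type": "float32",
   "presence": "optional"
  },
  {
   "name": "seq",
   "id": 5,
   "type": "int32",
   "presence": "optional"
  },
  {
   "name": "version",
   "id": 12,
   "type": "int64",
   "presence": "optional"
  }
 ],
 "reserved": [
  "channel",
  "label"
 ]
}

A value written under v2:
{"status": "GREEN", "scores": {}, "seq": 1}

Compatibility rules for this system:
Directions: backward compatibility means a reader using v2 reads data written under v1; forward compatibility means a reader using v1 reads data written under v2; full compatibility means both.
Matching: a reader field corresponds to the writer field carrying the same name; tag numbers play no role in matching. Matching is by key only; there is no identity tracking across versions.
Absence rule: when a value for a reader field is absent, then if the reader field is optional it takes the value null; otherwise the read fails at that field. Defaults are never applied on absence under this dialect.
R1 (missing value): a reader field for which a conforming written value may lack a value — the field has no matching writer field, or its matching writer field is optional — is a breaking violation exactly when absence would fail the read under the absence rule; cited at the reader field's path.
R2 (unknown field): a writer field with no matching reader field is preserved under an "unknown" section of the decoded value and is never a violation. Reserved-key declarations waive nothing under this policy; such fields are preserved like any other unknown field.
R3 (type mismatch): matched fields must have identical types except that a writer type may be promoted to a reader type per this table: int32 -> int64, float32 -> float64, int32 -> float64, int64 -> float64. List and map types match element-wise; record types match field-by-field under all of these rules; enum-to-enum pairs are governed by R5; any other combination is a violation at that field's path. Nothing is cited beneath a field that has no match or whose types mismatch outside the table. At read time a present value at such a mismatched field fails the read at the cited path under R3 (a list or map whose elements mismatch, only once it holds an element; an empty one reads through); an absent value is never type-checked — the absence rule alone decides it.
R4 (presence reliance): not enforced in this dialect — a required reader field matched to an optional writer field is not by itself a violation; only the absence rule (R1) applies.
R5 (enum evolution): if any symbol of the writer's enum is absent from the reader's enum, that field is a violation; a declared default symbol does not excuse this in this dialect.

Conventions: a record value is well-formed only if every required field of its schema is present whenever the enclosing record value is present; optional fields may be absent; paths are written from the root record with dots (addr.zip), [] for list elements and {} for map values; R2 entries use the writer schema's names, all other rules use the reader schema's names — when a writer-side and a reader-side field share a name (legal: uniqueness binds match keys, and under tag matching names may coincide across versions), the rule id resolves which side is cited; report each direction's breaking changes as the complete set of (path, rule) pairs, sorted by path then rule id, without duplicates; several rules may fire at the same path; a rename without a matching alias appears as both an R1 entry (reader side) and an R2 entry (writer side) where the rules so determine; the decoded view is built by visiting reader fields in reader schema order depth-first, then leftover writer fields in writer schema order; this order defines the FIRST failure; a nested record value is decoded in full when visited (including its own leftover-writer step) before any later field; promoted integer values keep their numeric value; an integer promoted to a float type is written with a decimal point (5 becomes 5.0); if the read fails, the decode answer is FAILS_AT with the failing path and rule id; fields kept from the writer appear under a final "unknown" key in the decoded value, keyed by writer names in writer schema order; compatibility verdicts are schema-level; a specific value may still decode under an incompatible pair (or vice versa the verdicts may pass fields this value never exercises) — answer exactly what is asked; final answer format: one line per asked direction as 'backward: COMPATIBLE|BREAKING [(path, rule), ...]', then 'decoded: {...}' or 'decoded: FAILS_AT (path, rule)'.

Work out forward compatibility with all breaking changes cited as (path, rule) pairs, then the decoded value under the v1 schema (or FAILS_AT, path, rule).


in Ticket below, arrows point writer -> reader
checking forward for Ticket: reader v1 against writer v2:
  Kind -> Kind, writer required: status aligns to status
  map<string, int32> -> map<string, int32>, writer optional: scores aligns to scores
  int64 -> bool, writer optional: archived aligns to archived
  float32 -> float32, writer optional: height aligns to height
  int32 -> int32, writer optional: seq aligns to seq
  int64 -> int64, writer optional: version aligns to version
  violation R3 at archived
  => 1 violation(s): forward is BREAKING for Ticket
decode walk for Ticket under reader schema v1:
  status := "GREEN"
  scores := {}
  archived := null (not supplied -> null)
  height := null (not supplied -> null)
  seq := 1
  version := null (not supplied -> null)
  => decoded: {"status": "GREEN", "scores": {}, "archived": null, "height": null, "seq": 1, "version": null}
the other Ticket changes do not affect what is asked:
  enum Kind (field status in record Ticket): symbol BLUE removed -> affects backward compatibility only, which is not asked

forward: BREAKING [(archived, R3)]; decoded: {"status": "GREEN", "scores": {}, "archived": null, "height": null, "seq": 1, "version": null}


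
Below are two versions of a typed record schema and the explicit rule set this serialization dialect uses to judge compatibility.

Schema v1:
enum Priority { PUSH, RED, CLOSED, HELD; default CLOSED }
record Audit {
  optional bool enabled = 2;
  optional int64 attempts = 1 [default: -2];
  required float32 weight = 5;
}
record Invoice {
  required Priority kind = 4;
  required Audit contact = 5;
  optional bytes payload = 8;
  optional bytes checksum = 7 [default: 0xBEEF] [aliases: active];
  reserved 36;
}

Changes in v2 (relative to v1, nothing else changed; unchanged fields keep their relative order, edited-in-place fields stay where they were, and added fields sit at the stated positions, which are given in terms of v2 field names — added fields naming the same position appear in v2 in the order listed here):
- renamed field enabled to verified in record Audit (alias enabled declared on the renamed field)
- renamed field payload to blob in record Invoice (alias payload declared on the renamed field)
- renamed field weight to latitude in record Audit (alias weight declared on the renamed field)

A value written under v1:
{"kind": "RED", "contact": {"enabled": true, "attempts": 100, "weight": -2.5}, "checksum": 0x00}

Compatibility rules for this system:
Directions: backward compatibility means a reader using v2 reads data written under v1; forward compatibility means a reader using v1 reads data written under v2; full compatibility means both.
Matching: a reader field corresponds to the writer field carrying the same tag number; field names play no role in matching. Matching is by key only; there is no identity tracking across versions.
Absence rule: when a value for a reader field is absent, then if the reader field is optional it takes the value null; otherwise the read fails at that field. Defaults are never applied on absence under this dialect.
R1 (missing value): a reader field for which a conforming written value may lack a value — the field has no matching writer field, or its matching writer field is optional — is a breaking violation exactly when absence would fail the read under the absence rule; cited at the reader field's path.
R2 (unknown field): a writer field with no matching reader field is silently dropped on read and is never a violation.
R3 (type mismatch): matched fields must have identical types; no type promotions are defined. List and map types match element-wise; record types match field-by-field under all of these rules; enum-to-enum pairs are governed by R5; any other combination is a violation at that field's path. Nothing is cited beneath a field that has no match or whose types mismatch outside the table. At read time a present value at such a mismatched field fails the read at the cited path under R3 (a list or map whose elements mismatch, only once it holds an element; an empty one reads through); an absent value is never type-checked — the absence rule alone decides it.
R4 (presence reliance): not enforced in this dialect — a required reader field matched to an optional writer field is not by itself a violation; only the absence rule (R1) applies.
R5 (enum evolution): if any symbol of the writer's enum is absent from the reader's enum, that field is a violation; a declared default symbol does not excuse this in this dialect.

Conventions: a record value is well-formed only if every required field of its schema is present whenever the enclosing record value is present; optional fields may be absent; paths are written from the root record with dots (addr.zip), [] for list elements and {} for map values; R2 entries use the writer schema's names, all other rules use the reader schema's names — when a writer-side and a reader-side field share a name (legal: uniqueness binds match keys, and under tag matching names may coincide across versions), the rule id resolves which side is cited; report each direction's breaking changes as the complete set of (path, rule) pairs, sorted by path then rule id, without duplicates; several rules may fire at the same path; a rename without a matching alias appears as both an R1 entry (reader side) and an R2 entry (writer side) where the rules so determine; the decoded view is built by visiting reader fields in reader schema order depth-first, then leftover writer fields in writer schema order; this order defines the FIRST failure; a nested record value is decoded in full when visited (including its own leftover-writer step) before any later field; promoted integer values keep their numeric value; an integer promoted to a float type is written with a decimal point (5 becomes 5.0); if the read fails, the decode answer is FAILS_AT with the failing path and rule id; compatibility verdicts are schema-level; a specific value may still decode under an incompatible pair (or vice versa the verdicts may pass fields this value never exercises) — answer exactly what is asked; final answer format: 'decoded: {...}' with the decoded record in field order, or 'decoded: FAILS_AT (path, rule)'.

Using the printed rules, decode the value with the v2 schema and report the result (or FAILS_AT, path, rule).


in Invoice below, arrows point writer -> reader
migrating the Invoice value to v2:
  kind := "RED"
  contact.verified := true (from writer enabled)
  contact.attempts := 100
  contact.latitude := -2.5 (from writer weight)
  blob := null (missing; optional => null)
  checksum := 0x00
  => decoded: {"kind": "RED", "contact": {"verified": true, "attempts": 100, "latitude": -2.5}, "blob": null, "checksum": 0x00}

decoded: {"kind": "RED", "contact": {"verified": true, "attempts": 100, "latitude": -2.5}, "blob": null, "checksum": 0x00}
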